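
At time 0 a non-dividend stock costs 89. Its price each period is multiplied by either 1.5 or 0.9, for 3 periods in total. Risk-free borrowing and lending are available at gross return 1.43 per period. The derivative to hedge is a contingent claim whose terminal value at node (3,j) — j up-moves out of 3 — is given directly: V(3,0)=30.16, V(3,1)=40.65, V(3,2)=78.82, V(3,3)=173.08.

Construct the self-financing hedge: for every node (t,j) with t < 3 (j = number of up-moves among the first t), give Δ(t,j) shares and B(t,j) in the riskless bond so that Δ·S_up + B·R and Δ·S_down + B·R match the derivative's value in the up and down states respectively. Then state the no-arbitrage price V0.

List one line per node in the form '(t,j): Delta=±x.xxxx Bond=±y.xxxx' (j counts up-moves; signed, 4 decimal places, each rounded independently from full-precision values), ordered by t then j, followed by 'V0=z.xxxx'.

Risk-neutral probability p* = (R−d)/(u−d) = (1.43−0.9)/(1.5−0.9) = 0.8833.
Payoff layer (t=3): V(3,0)=30.1600, V(3,1)=40.6500, V(3,2)=78.8200, V(3,3)=173.0800
  t=2,j=0: stock 72.0900 → up 108.1350 (V=40.6500), down 64.8810 (V=30.1600). Price 27.5707; hedge Δ=0.2425, bond B=10.0874.
  t=2,j=1: stock 120.1500 → up 180.2250 (V=78.8200), down 108.1350 (V=40.6500). Price 52.0048; hedge Δ=0.5295, bond B=-11.6119.
  t=2,j=2: stock 200.2500 → up 300.3750 (V=173.0800), down 180.2250 (V=78.8200). Price 113.3448; hedge Δ=0.7845, bond B=-43.7552.
  t=1,j=0: stock 80.1000 → up 120.1500 (V=52.0048), down 72.0900 (V=27.5707). Price 34.3735; hedge Δ=0.5084, bond B=-6.3499.
  t=1,j=1: stock 133.5000 → up 200.2500 (V=113.3448), down 120.1500 (V=52.0048). Price 74.2576; hedge Δ=0.7658, bond B=-27.9757.
  t=0,j=0: stock 89.0000 → up 133.5000 (V=74.2576), down 80.1000 (V=34.3735). Price 48.6745; hedge Δ=0.7469, bond B=-17.7991.
Self-financing check: at every node Δ·S+B equals the discounted successor values.

(0,0): Delta=0.7469 Bond=-17.7991
(1,0): Delta=0.5084 Bond=-6.3499
(1,1): Delta=0.7658 Bond=-27.9757
(2,0): Delta=0.2425 Bond=10.0874
(2,1): Delta=0.5295 Bond=-11.6119
(2,2): Delta=0.7845 Bond=-43.7552
V0=48.6745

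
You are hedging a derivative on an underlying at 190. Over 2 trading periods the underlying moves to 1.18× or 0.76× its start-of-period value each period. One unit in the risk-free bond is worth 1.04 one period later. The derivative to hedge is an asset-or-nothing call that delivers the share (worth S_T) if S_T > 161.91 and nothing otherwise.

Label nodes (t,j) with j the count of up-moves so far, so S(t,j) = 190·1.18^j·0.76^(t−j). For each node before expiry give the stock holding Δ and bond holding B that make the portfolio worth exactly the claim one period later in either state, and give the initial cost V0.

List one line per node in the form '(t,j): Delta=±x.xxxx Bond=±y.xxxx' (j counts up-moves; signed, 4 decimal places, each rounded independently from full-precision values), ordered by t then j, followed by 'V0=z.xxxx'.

(0,0): Delta=1.4408 Bond=-95.0223
(1,0): Delta=2.8095 Bond=-296.4696
(1,1): Delta=1.0000 Bond=0.0000
V0=178.7262

Risk-neutral probability p* = (R−d)/(u−d) = (1.04−0.76)/(1.18−0.76) = 0.6667.
Terminal values V(2,·): V(2,0)=0.0000, V(2,1)=170.3920, V(2,2)=264.5560
  t=1,j=0: stock 144.4000 → up 170.3920 (V=170.3920), down 109.7440 (V=0.0000). Price 109.2256; hedge Δ=2.8095, bond B=-296.4696.
  t=1,j=1: stock 224.2000 → up 264.5560 (V=264.5560), down 170.3920 (V=170.3920). Price 224.2000; hedge Δ=1.0000, bond B=0.0000.
  t=0,j=0: stock 190.0000 → up 224.2000 (V=224.2000), down 144.4000 (V=109.2256). Price 178.7262; hedge Δ=1.4408, bond B=-95.0223.
Each (Δ,B) replicates both successor values, so the strategy is self-financing and V0 is arbitrage-free.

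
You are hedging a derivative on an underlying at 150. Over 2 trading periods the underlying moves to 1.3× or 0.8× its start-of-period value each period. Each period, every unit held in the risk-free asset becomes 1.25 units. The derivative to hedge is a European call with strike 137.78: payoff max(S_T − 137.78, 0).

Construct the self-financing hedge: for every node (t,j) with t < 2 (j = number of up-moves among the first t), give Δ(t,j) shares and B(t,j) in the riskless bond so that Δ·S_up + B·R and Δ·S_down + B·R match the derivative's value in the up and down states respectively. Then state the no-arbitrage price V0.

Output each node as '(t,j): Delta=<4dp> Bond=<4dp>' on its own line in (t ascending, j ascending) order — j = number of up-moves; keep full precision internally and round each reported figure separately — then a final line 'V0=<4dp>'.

Since d<R<u, set p* = (R−d)/(u−d) = 0.9000; price each node as the discounted p*-expectation of its children.
Terminal values V(2,·): V(2,0)=0.0000, V(2,1)=18.2200, V(2,2)=115.7200
(1,0): S=120.0000. Δ = (V_up−V_dn)/(S_up−S_dn) = (18.2200−0.0000)/(156.0000−96.0000) = 0.3037. V = [p*·18.2200 + (1−p*)·0.0000]/1.25 = 13.1184. B = V − Δ·S = -23.3216.
(1,1): S=195.0000. Δ = (V_up−V_dn)/(S_up−S_dn) = (115.7200−18.2200)/(253.5000−156.0000) = 1.0000. V = [p*·115.7200 + (1−p*)·18.2200]/1.25 = 84.7760. B = V − Δ·S = -110.2240.
(0,0): S=150.0000. Δ = (V_up−V_dn)/(S_up−S_dn) = (84.7760−13.1184)/(195.0000−120.0000) = 0.9554. V = [p*·84.7760 + (1−p*)·13.1184]/1.25 = 62.0882. B = V − Δ·S = -81.2270.
Each (Δ,B) replicates both successor values, so the strategy is self-financing and V0 is arbitrage-free.

(0,0): Delta=0.9554 Bond=-81.2270
(1,0): Delta=0.3037 Bond=-23.3216
(1,1): Delta=1.0000 Bond=-110.2240
V0=62.0882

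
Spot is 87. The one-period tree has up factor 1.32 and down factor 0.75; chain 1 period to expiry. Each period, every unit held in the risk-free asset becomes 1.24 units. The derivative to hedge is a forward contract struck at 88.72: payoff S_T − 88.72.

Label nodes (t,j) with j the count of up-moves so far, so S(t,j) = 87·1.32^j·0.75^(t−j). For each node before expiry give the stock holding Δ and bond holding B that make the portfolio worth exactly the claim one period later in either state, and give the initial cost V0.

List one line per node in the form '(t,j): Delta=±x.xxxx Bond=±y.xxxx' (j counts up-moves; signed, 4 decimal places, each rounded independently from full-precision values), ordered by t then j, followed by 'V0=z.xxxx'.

The replicating-portfolio and risk-neutral prices coincide; use p* = (1.24−0.75)/(1.32−0.75) = 0.8596 for the latter.
Payoff layer (t=1): V(1,0)=-23.4700, V(1,1)=26.1200
Node (0,0) S=87.0000: V=(p*·26.1200+(1−p*)·-23.4700)/1.24=15.4516; Δ=(26.1200−-23.4700)/(114.8400−65.2500)=1.0000; B=V−Δ·S=-71.5484
Root portfolio cost Δ·87+B reproduces V0=15.4516.

(0,0): Delta=1.0000 Bond=-71.5484
V0=15.4516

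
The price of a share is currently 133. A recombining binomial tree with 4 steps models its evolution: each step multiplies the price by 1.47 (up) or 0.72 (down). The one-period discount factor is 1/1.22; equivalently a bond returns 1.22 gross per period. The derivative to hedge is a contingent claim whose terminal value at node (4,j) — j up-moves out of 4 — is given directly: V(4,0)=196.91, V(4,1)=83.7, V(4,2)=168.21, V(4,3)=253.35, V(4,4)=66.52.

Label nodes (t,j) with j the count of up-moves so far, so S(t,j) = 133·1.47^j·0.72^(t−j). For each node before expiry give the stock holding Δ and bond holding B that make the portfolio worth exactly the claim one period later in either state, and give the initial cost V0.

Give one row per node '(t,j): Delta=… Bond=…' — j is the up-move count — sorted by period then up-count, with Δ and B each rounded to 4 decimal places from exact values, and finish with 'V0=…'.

The replicating-portfolio and risk-neutral prices coincide; use p* = (1.22−0.72)/(1.47−0.72) = 0.6667 for the latter.
Terminal values V(4,·): V(4,0)=196.9100, V(4,1)=83.7000, V(4,2)=168.2100, V(4,3)=253.3500, V(4,4)=66.5200
(3,0): S=49.6420. Δ = (V_up−V_dn)/(S_up−S_dn) = (83.7000−196.9100)/(72.9737−35.7422) = -3.0407. V = [p*·83.7000 + (1−p*)·196.9100]/1.22 = 99.5383. B = V − Δ·S = 250.4849.
(3,1): S=101.3524. Δ = (V_up−V_dn)/(S_up−S_dn) = (168.2100−83.7000)/(148.9880−72.9737) = 1.1118. V = [p*·168.2100 + (1−p*)·83.7000]/1.22 = 114.7869. B = V − Δ·S = 2.1069.
(3,2): S=206.9278. Δ = (V_up−V_dn)/(S_up−S_dn) = (253.3500−168.2100)/(304.1838−148.9880) = 0.5486. V = [p*·253.3500 + (1−p*)·168.2100]/1.22 = 184.4016. B = V − Δ·S = 70.8816.
(3,3): S=422.4776. Δ = (V_up−V_dn)/(S_up−S_dn) = (66.5200−253.3500)/(621.0420−304.1838) = -0.5896. V = [p*·66.5200 + (1−p*)·253.3500]/1.22 = 105.5710. B = V − Δ·S = 354.6777.
(2,0): S=68.9472. Δ = (V_up−V_dn)/(S_up−S_dn) = (114.7869−99.5383)/(101.3524−49.6420) = 0.2949. V = [p*·114.7869 + (1−p*)·99.5383]/1.22 = 89.9213. B = V − Δ·S = 69.5898.
(2,1): S=140.7672. Δ = (V_up−V_dn)/(S_up−S_dn) = (184.4016−114.7869)/(206.9278−101.3524) = 0.6594. V = [p*·184.4016 + (1−p*)·114.7869]/1.22 = 132.1285. B = V − Δ·S = 39.3088.
(2,2): S=287.3997. Δ = (V_up−V_dn)/(S_up−S_dn) = (105.5710−184.4016)/(422.4776−206.9278) = -0.3657. V = [p*·105.5710 + (1−p*)·184.4016]/1.22 = 108.0721. B = V − Δ·S = 213.1795.
(1,0): S=95.7600. Δ = (V_up−V_dn)/(S_up−S_dn) = (132.1285−89.9213)/(140.7672−68.9472) = 0.5877. V = [p*·132.1285 + (1−p*)·89.9213]/1.22 = 96.7700. B = V − Δ·S = 40.4938.
(1,1): S=195.5100. Δ = (V_up−V_dn)/(S_up−S_dn) = (108.0721−132.1285)/(287.3997−140.7672) = -0.1641. V = [p*·108.0721 + (1−p*)·132.1285]/1.22 = 95.1564. B = V − Δ·S = 127.2316.
(0,0): S=133.0000. Δ = (V_up−V_dn)/(S_up−S_dn) = (95.1564−96.7700)/(195.5100−95.7600) = -0.0162. V = [p*·95.1564 + (1−p*)·96.7700]/1.22 = 78.4379. B = V − Δ·S = 80.5894.
Check: Δ(0,0)·S0 + B(0,0) = 78.4379 = V0.

(0,0): Delta=-0.0162 Bond=80.5894
(1,0): Delta=0.5877 Bond=40.4938
(1,1): Delta=-0.1641 Bond=127.2316
(2,0): Delta=0.2949 Bond=69.5898
(2,1): Delta=0.6594 Bond=39.3088
(2,2): Delta=-0.3657 Bond=213.1795
(3,0): Delta=-3.0407 Bond=250.4849
(3,1): Delta=1.1118 Bond=2.1069
(3,2): Delta=0.5486 Bond=70.8816
(3,3): Delta=-0.5896 Bond=354.6777
V0=78.4379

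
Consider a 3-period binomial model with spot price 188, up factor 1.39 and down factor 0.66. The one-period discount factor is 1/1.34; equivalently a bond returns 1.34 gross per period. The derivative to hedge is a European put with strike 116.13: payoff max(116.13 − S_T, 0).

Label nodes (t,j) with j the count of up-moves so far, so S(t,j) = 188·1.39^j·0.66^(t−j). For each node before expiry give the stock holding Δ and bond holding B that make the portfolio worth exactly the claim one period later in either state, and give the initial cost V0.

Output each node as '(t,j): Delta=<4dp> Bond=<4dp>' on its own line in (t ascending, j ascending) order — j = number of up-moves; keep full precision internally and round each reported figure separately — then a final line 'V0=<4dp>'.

Since d<R<u, set p* = (R−d)/(u−d) = 0.9315; price each node as the discounted p*-expectation of its children.
Payoff layer (t=3): V(3,0)=62.0808, V(3,1)=2.2990, V(3,2)=0.0000, V(3,3)=0.0000
(2,0): S=81.8928. Δ = (V_up−V_dn)/(S_up−S_dn) = (2.2990−62.0808)/(113.8310−54.0492) = -1.0000. V = [p*·2.2990 + (1−p*)·62.0808]/1.34 = 4.7714. B = V − Δ·S = 86.6642.
(2,1): S=172.4712. Δ = (V_up−V_dn)/(S_up−S_dn) = (0.0000−2.2990)/(239.7350−113.8310) = -0.0183. V = [p*·0.0000 + (1−p*)·2.2990]/1.34 = 0.1175. B = V − Δ·S = 3.2668.
(2,2): S=363.2348. Δ = (V_up−V_dn)/(S_up−S_dn) = (0.0000−0.0000)/(504.8964−239.7350) = 0.0000. V = [p*·0.0000 + (1−p*)·0.0000]/1.34 = 0.0000. B = V − Δ·S = 0.0000.
(1,0): S=124.0800. Δ = (V_up−V_dn)/(S_up−S_dn) = (0.1175−4.7714)/(172.4712−81.8928) = -0.0514. V = [p*·0.1175 + (1−p*)·4.7714]/1.34 = 0.3256. B = V − Δ·S = 6.7007.
(1,1): S=261.3200. Δ = (V_up−V_dn)/(S_up−S_dn) = (0.0000−0.1175)/(363.2348−172.4712) = -0.0006. V = [p*·0.0000 + (1−p*)·0.1175]/1.34 = 0.0060. B = V − Δ·S = 0.1670.
(0,0): S=188.0000. Δ = (V_up−V_dn)/(S_up−S_dn) = (0.0060−0.3256)/(261.3200−124.0800) = -0.0023. V = [p*·0.0060 + (1−p*)·0.3256]/1.34 = 0.0208. B = V − Δ·S = 0.4586.
Check: Δ(0,0)·S0 + B(0,0) = 0.0208 = V0.

(0,0): Delta=-0.0023 Bond=0.4586
(1,0): Delta=-0.0514 Bond=6.7007
(1,1): Delta=-0.0006 Bond=0.1670
(2,0): Delta=-1.0000 Bond=86.6642
(2,1): Delta=-0.0183 Bond=3.2668
(2,2): Delta=0.0000 Bond=0.0000
V0=0.0208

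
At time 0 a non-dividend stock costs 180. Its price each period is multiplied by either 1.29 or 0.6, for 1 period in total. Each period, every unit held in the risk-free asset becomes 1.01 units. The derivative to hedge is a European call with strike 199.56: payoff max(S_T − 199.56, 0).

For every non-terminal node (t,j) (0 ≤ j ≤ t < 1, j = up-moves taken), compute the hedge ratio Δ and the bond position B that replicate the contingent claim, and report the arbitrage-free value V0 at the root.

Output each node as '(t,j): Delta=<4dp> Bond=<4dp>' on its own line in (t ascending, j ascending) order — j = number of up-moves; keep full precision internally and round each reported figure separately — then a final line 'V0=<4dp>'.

No-arbitrage ⇒ martingale measure with p* = (R−d)/(u−d) = 0.5942.
Payoff layer (t=1): V(1,0)=0.0000, V(1,1)=32.6400
  t=0,j=0: stock 180.0000 → up 232.2000 (V=32.6400), down 108.0000 (V=0.0000). Price 19.2028; hedge Δ=0.2628, bond B=-28.1016.
Each (Δ,B) replicates both successor values, so the strategy is self-financing and V0 is arbitrage-free.

(0,0): Delta=0.2628 Bond=-28.1016
V0=19.2028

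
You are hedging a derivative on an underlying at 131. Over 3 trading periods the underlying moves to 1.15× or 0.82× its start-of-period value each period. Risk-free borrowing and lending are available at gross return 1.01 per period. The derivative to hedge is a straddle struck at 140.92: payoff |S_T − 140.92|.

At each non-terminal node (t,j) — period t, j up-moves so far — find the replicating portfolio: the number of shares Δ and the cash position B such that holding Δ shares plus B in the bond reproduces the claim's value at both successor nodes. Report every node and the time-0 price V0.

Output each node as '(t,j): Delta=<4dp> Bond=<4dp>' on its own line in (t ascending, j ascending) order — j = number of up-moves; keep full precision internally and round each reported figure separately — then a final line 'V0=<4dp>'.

(0,0): Delta=-0.1151 Bond=43.4010
(1,0): Delta=-0.9632 Bond=134.9374
(1,1): Delta=0.3304 Bond=-23.2931
(2,0): Delta=-1.0000 Bond=139.5248
(2,1): Delta=-0.9439 Bond=133.9009
(2,2): Delta=1.0000 Bond=-139.5248
V0=28.3170

Risk-neutral probability p* = (R−d)/(u−d) = (1.01−0.82)/(1.15−0.82) = 0.5758.
Terminal values V(3,·): V(3,0)=68.6908, V(3,1)=39.6229, V(3,2)=1.1429, V(3,3)=58.3146
  t=2,j=0: stock 88.0844 → up 101.2971 (V=39.6229), down 72.2292 (V=68.6908). Price 51.4404; hedge Δ=-1.0000, bond B=139.5248.
  t=2,j=1: stock 123.5330 → up 142.0629 (V=1.1429), down 101.2971 (V=39.6229). Price 17.2948; hedge Δ=-0.9439, bond B=133.9009.
  t=2,j=2: stock 173.2475 → up 199.2346 (V=58.3146), down 142.0629 (V=1.1429). Price 33.7227; hedge Δ=1.0000, bond B=-139.5248.
  t=1,j=0: stock 107.4200 → up 123.5330 (V=17.2948), down 88.0844 (V=51.4404). Price 31.4662; hedge Δ=-0.9632, bond B=134.9374.
  t=1,j=1: stock 150.6500 → up 173.2475 (V=33.7227), down 123.5330 (V=17.2948). Price 26.4885; hedge Δ=0.3304, bond B=-23.2931.
  t=0,j=0: stock 131.0000 → up 150.6500 (V=26.4885), down 107.4200 (V=31.4662). Price 28.3170; hedge Δ=-0.1151, bond B=43.4010.
Check: Δ(0,0)·S0 + B(0,0) = 28.3170 = V0.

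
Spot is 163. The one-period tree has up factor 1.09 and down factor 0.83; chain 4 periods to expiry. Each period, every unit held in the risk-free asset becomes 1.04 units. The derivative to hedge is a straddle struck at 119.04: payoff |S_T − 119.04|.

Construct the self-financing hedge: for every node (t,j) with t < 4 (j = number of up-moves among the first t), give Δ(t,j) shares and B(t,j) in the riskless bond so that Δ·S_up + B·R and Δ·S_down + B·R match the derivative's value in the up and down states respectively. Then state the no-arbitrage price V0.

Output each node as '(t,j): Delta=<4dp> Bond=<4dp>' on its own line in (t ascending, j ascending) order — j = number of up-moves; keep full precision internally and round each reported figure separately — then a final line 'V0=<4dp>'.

(0,0): Delta=0.9272 Bond=-89.1007
(1,0): Delta=0.6679 Bond=-57.5909
(1,1): Delta=0.9742 Bond=-101.0157
(2,0): Delta=-0.2354 Bond=41.5342
(2,1): Delta=0.8317 Bond=-84.0442
(2,2): Delta=1.0000 Bond=-110.0592
(3,0): Delta=-1.0000 Bond=114.4615
(3,1): Delta=-0.0967 Bond=26.2275
(3,2): Delta=1.0000 Bond=-114.4615
(3,3): Delta=1.0000 Bond=-114.4615
V0=62.0271

The replicating-portfolio and risk-neutral prices coincide; use p* = (1.04−0.83)/(1.09−0.83) = 0.8077 for the latter.
Terminal values V(4,·): V(4,0)=41.6829, V(4,1)=17.4506, V(4,2)=14.3726, V(4,3)=56.1645, V(4,4)=111.0478
(3,0): S=93.2013. Δ = (V_up−V_dn)/(S_up−S_dn) = (17.4506−41.6829)/(101.5894−77.3571) = -1.0000. V = [p*·17.4506 + (1−p*)·41.6829]/1.04 = 21.2603. B = V − Δ·S = 114.4615.
(3,1): S=122.3969. Δ = (V_up−V_dn)/(S_up−S_dn) = (14.3726−17.4506)/(133.4126−101.5894) = -0.0967. V = [p*·14.3726 + (1−p*)·17.4506]/1.04 = 14.3890. B = V − Δ·S = 26.2275.
(3,2): S=160.7380. Δ = (V_up−V_dn)/(S_up−S_dn) = (56.1645−14.3726)/(175.2045−133.4126) = 1.0000. V = [p*·56.1645 + (1−p*)·14.3726]/1.04 = 46.2765. B = V − Δ·S = -114.4615.
(3,3): S=211.0897. Δ = (V_up−V_dn)/(S_up−S_dn) = (111.0478−56.1645)/(230.0878−175.2045) = 1.0000. V = [p*·111.0478 + (1−p*)·56.1645]/1.04 = 96.6282. B = V − Δ·S = -114.4615.
(2,0): S=112.2907. Δ = (V_up−V_dn)/(S_up−S_dn) = (14.3890−21.2603)/(122.3969−93.2013) = -0.2354. V = [p*·14.3890 + (1−p*)·21.2603]/1.04 = 15.1061. B = V − Δ·S = 41.5342.
(2,1): S=147.4661. Δ = (V_up−V_dn)/(S_up−S_dn) = (46.2765−14.3890)/(160.7380−122.3969) = 0.8317. V = [p*·46.2765 + (1−p*)·14.3890]/1.04 = 38.6003. B = V − Δ·S = -84.0442.
(2,2): S=193.6603. Δ = (V_up−V_dn)/(S_up−S_dn) = (96.6282−46.2765)/(211.0897−160.7380) = 1.0000. V = [p*·96.6282 + (1−p*)·46.2765]/1.04 = 83.6011. B = V − Δ·S = -110.0592.
(1,0): S=135.2900. Δ = (V_up−V_dn)/(S_up−S_dn) = (38.6003−15.1061)/(147.4661−112.2907) = 0.6679. V = [p*·38.6003 + (1−p*)·15.1061]/1.04 = 32.7713. B = V − Δ·S = -57.5909.
(1,1): S=177.6700. Δ = (V_up−V_dn)/(S_up−S_dn) = (83.6011−38.6003)/(193.6603−147.4661) = 0.9742. V = [p*·83.6011 + (1−p*)·38.6003]/1.04 = 72.0645. B = V − Δ·S = -101.0157.
(0,0): S=163.0000. Δ = (V_up−V_dn)/(S_up−S_dn) = (72.0645−32.7713)/(177.6700−135.2900) = 0.9272. V = [p*·72.0645 + (1−p*)·32.7713]/1.04 = 62.0271. B = V − Δ·S = -89.1007.
Each (Δ,B) replicates both successor values, so the strategy is self-financing and V0 is arbitrage-free.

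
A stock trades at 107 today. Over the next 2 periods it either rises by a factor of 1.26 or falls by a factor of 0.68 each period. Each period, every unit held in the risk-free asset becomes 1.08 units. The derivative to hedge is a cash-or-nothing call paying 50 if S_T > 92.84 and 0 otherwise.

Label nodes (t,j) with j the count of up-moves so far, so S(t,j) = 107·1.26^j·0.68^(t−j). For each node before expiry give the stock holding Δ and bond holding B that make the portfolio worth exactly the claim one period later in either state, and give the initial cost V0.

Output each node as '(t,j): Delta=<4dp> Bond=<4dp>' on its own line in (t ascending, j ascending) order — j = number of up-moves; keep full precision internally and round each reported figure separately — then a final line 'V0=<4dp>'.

(0,0): Delta=0.5145 Bond=-34.6605
(1,0): Delta=0.0000 Bond=0.0000
(1,1): Delta=0.6394 Bond=-54.2784
V0=20.3886

Since d<R<u, set p* = (R−d)/(u−d) = 0.6897; price each node as the discounted p*-expectation of its children.
At expiry t=2: V(2,0)=0.0000, V(2,1)=0.0000, V(2,2)=50.0000
(1,0): S=72.7600. Δ = (V_up−V_dn)/(S_up−S_dn) = (0.0000−0.0000)/(91.6776−49.4768) = 0.0000. V = [p*·0.0000 + (1−p*)·0.0000]/1.08 = 0.0000. B = V − Δ·S = 0.0000.
(1,1): S=134.8200. Δ = (V_up−V_dn)/(S_up−S_dn) = (50.0000−0.0000)/(169.8732−91.6776) = 0.6394. V = [p*·50.0000 + (1−p*)·0.0000]/1.08 = 31.9285. B = V − Δ·S = -54.2784.
(0,0): S=107.0000. Δ = (V_up−V_dn)/(S_up−S_dn) = (31.9285−0.0000)/(134.8200−72.7600) = 0.5145. V = [p*·31.9285 + (1−p*)·0.0000]/1.08 = 20.3886. B = V − Δ·S = -34.6605.
Each (Δ,B) replicates both successor values, so the strategy is self-financing and V0 is arbitrage-free.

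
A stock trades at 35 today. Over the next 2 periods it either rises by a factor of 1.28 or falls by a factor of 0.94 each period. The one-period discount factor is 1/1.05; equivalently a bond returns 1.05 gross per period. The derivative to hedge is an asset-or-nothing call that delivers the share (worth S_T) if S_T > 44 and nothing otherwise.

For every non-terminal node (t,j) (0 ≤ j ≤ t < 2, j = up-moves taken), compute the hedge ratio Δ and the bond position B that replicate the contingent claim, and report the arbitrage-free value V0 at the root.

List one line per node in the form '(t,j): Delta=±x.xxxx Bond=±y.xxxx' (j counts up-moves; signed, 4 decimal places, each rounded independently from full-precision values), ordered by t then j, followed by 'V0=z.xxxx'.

(0,0): Delta=1.4848 Bond=-46.5235
(1,0): Delta=0.0000 Bond=0.0000
(1,1): Delta=3.7647 Bond=-150.9898
V0=5.4442

The replicating-portfolio and risk-neutral prices coincide; use p* = (1.05−0.94)/(1.28−0.94) = 0.3235 for the latter.
Payoff layer (t=2): V(2,0)=0.0000, V(2,1)=0.0000, V(2,2)=57.3440
  t=1,j=0: stock 32.9000 → up 42.1120 (V=0.0000), down 30.9260 (V=0.0000). Price 0.0000; hedge Δ=0.0000, bond B=0.0000.
  t=1,j=1: stock 44.8000 → up 57.3440 (V=57.3440), down 42.1120 (V=0.0000). Price 17.6690; hedge Δ=3.7647, bond B=-150.9898.
  t=0,j=0: stock 35.0000 → up 44.8000 (V=17.6690), down 32.9000 (V=0.0000). Price 5.4442; hedge Δ=1.4848, bond B=-46.5235.
Each (Δ,B) replicates both successor values, so the strategy is self-financing and V0 is arbitrage-free.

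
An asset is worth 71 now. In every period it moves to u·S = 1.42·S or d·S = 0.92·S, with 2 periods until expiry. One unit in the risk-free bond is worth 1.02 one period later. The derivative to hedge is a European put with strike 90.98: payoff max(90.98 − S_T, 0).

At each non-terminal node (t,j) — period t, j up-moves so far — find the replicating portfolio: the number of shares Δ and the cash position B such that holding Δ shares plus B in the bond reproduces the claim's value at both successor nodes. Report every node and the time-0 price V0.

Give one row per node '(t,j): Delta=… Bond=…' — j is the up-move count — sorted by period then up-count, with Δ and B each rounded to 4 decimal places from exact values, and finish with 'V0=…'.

Since d<R<u, set p* = (R−d)/(u−d) = 0.2000; price each node as the discounted p*-expectation of its children.
Terminal payoffs: V(2,0)=30.8856, V(2,1)=0.0000, V(2,2)=0.0000
Node (1,0) S=65.3200: V=(p*·0.0000+(1−p*)·30.8856)/1.02=24.2240; Δ=(0.0000−30.8856)/(92.7544−60.0944)=-0.9457; B=V−Δ·S=85.9952
Node (1,1) S=100.8200: V=(p*·0.0000+(1−p*)·0.0000)/1.02=0.0000; Δ=(0.0000−0.0000)/(143.1644−92.7544)=0.0000; B=V−Δ·S=0.0000
Node (0,0) S=71.0000: V=(p*·0.0000+(1−p*)·24.2240)/1.02=18.9992; Δ=(0.0000−24.2240)/(100.8200−65.3200)=-0.6824; B=V−Δ·S=67.4472
Each (Δ,B) replicates both successor values, so the strategy is self-financing and V0 is arbitrage-free.

(0,0): Delta=-0.6824 Bond=67.4472
(1,0): Delta=-0.9457 Bond=85.9952
(1,1): Delta=0.0000 Bond=0.0000
V0=18.9992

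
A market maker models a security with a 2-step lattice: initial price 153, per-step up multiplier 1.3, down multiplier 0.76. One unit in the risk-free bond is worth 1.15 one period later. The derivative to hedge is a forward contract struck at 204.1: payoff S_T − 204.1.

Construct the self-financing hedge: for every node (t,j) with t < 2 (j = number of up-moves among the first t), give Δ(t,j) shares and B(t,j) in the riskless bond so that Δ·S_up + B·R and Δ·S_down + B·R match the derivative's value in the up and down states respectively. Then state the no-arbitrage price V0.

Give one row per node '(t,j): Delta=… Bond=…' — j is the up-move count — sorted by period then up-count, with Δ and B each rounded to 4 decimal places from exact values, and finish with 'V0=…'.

(0,0): Delta=1.0000 Bond=-154.3289
(1,0): Delta=1.0000 Bond=-177.4783
(1,1): Delta=1.0000 Bond=-177.4783
V0=-1.3289

Since d<R<u, set p* = (R−d)/(u−d) = 0.7222; price each node as the discounted p*-expectation of its children.
Terminal payoffs: V(2,0)=-115.7272, V(2,1)=-52.9360, V(2,2)=54.4700
Node (1,0) S=116.2800: V=(p*·-52.9360+(1−p*)·-115.7272)/1.15=-61.1983; Δ=(-52.9360−-115.7272)/(151.1640−88.3728)=1.0000; B=V−Δ·S=-177.4783
Node (1,1) S=198.9000: V=(p*·54.4700+(1−p*)·-52.9360)/1.15=21.4217; Δ=(54.4700−-52.9360)/(258.5700−151.1640)=1.0000; B=V−Δ·S=-177.4783
Node (0,0) S=153.0000: V=(p*·21.4217+(1−p*)·-61.1983)/1.15=-1.3289; Δ=(21.4217−-61.1983)/(198.9000−116.2800)=1.0000; B=V−Δ·S=-154.3289
Each (Δ,B) replicates both successor values, so the strategy is self-financing and V0 is arbitrage-free.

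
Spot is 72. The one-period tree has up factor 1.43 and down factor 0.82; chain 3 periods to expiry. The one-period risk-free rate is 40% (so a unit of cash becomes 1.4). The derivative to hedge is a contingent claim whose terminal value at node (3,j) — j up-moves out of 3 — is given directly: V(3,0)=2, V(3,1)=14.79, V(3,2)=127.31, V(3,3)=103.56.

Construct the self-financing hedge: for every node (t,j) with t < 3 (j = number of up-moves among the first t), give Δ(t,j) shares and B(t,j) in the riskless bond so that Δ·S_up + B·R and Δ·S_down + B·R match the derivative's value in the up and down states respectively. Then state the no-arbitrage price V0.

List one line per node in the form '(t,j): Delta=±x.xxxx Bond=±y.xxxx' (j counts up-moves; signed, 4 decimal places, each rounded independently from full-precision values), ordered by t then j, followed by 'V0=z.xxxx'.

No-arbitrage ⇒ martingale measure with p* = (R−d)/(u−d) = 0.9508.
Terminal payoffs: V(3,0)=2.0000, V(3,1)=14.7900, V(3,2)=127.3100, V(3,3)=103.5600
(2,0): S=48.4128. Δ = (V_up−V_dn)/(S_up−S_dn) = (14.7900−2.0000)/(69.2303−39.6985) = 0.4331. V = [p*·14.7900 + (1−p*)·2.0000]/1.4 = 10.1150. B = V − Δ·S = -10.8522.
(2,1): S=84.4272. Δ = (V_up−V_dn)/(S_up−S_dn) = (127.3100−14.7900)/(120.7309−69.2303) = 2.1848. V = [p*·127.3100 + (1−p*)·14.7900]/1.4 = 86.9830. B = V − Δ·S = -97.4760.
(2,2): S=147.2328. Δ = (V_up−V_dn)/(S_up−S_dn) = (103.5600−127.3100)/(210.5429−120.7309) = -0.2644. V = [p*·103.5600 + (1−p*)·127.3100]/1.4 = 74.8057. B = V − Δ·S = 113.7402.
(1,0): S=59.0400. Δ = (V_up−V_dn)/(S_up−S_dn) = (86.9830−10.1150)/(84.4272−48.4128) = 2.1344. V = [p*·86.9830 + (1−p*)·10.1150]/1.4 = 59.4304. B = V − Δ·S = -66.5827.
(1,1): S=102.9600. Δ = (V_up−V_dn)/(S_up−S_dn) = (74.8057−86.9830)/(147.2328−84.4272) = -0.1939. V = [p*·74.8057 + (1−p*)·86.9830]/1.4 = 53.8604. B = V − Δ·S = 73.8232.
(0,0): S=72.0000. Δ = (V_up−V_dn)/(S_up−S_dn) = (53.8604−59.4304)/(102.9600−59.0400) = -0.1268. V = [p*·53.8604 + (1−p*)·59.4304]/1.4 = 38.6674. B = V − Δ·S = 47.7986.
Check: Δ(0,0)·S0 + B(0,0) = 38.6674 = V0.

(0,0): Delta=-0.1268 Bond=47.7986
(1,0): Delta=2.1344 Bond=-66.5827
(1,1): Delta=-0.1939 Bond=73.8232
(2,0): Delta=0.4331 Bond=-10.8522
(2,1): Delta=2.1848 Bond=-97.4760
(2,2): Delta=-0.2644 Bond=113.7402
V0=38.6674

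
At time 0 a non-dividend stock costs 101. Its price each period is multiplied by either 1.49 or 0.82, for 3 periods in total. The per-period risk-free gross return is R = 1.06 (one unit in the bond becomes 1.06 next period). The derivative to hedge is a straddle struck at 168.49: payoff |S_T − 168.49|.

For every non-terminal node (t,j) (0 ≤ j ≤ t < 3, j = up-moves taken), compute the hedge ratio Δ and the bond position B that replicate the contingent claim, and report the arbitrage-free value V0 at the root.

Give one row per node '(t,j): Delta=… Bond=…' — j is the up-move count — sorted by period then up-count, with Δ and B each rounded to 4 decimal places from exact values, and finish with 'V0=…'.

Since d<R<u, set p* = (R−d)/(u−d) = 0.3582; price each node as the discounted p*-expectation of its children.
Payoff layer (t=3): V(3,0)=112.8018, V(3,1)=67.3005, V(3,2)=15.3787, V(3,3)=165.6128
(2,0): S=67.9124. Δ = (V_up−V_dn)/(S_up−S_dn) = (67.3005−112.8018)/(101.1895−55.6882) = -1.0000. V = [p*·67.3005 + (1−p*)·112.8018]/1.06 = 91.0404. B = V − Δ·S = 158.9528.
(2,1): S=123.4018. Δ = (V_up−V_dn)/(S_up−S_dn) = (15.3787−67.3005)/(183.8687−101.1895) = -0.6280. V = [p*·15.3787 + (1−p*)·67.3005]/1.06 = 45.9450. B = V − Δ·S = 123.4402.
(2,2): S=224.2301. Δ = (V_up−V_dn)/(S_up−S_dn) = (165.6128−15.3787)/(334.1028−183.8687) = 1.0000. V = [p*·165.6128 + (1−p*)·15.3787]/1.06 = 65.2773. B = V − Δ·S = -158.9528.
(1,0): S=82.8200. Δ = (V_up−V_dn)/(S_up−S_dn) = (45.9450−91.0404)/(123.4018−67.9124) = -0.8127. V = [p*·45.9450 + (1−p*)·91.0404]/1.06 = 70.6480. B = V − Δ·S = 137.9546.
(1,1): S=150.4900. Δ = (V_up−V_dn)/(S_up−S_dn) = (65.2773−45.9450)/(224.2301−123.4018) = 0.1917. V = [p*·65.2773 + (1−p*)·45.9450]/1.06 = 49.8773. B = V − Δ·S = 21.0231.
(0,0): S=101.0000. Δ = (V_up−V_dn)/(S_up−S_dn) = (49.8773−70.6480)/(150.4900−82.8200) = -0.3069. V = [p*·49.8773 + (1−p*)·70.6480]/1.06 = 59.6299. B = V − Δ·S = 90.6309.
Check: Δ(0,0)·S0 + B(0,0) = 59.6299 = V0.

(0,0): Delta=-0.3069 Bond=90.6309
(1,0): Delta=-0.8127 Bond=137.9546
(1,1): Delta=0.1917 Bond=21.0231
(2,0): Delta=-1.0000 Bond=158.9528
(2,1): Delta=-0.6280 Bond=123.4402
(2,2): Delta=1.0000 Bond=-158.9528
V0=59.6299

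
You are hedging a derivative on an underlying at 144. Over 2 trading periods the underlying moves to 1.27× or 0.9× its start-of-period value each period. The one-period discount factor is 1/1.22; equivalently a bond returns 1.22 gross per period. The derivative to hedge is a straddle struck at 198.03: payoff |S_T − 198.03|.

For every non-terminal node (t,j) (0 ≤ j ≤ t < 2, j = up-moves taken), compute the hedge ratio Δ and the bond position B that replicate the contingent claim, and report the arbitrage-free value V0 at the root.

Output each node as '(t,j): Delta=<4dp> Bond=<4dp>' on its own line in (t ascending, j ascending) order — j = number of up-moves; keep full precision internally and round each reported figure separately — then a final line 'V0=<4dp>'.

Under the risk-neutral measure, an up-move has probability p* = (R−d)/(u−d) = 0.8649 and values discount at R = 1.22.
At expiry t=2: V(2,0)=81.3900, V(2,1)=33.4380, V(2,2)=34.2276
(1,0): S=129.6000. Δ = (V_up−V_dn)/(S_up−S_dn) = (33.4380−81.3900)/(164.5920−116.6400) = -1.0000. V = [p*·33.4380 + (1−p*)·81.3900]/1.22 = 32.7197. B = V − Δ·S = 162.3197.
(1,1): S=182.8800. Δ = (V_up−V_dn)/(S_up−S_dn) = (34.2276−33.4380)/(232.2576−164.5920) = 0.0117. V = [p*·34.2276 + (1−p*)·33.4380]/1.22 = 27.9679. B = V − Δ·S = 25.8339.
(0,0): S=144.0000. Δ = (V_up−V_dn)/(S_up−S_dn) = (27.9679−32.7197)/(182.8800−129.6000) = -0.0892. V = [p*·27.9679 + (1−p*)·32.7197]/1.22 = 23.4509. B = V − Δ·S = 36.2934.
The time-0 hedge costs 23.4509, which is the no-arbitrage price.

(0,0): Delta=-0.0892 Bond=36.2934
(1,0): Delta=-1.0000 Bond=162.3197
(1,1): Delta=0.0117 Bond=25.8339
V0=23.4509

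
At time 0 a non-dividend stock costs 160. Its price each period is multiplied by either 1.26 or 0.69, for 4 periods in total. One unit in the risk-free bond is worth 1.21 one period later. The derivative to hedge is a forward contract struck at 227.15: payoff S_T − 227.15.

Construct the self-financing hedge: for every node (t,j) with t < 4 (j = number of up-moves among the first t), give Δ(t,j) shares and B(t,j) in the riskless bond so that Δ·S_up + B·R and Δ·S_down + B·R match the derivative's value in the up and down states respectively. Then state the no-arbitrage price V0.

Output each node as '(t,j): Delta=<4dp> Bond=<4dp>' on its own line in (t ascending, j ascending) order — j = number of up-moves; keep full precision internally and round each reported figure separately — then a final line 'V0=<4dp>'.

Under the risk-neutral measure, an up-move has probability p* = (R−d)/(u−d) = 0.9123 and values discount at R = 1.21.
Terminal values V(4,·): V(4,0)=-190.8826, V(4,1)=-160.9226, V(4,2)=-106.2130, V(4,3)=-6.3085, V(4,4)=176.1258
  t=3,j=0: stock 52.5614 → up 66.2274 (V=-160.9226), down 36.2674 (V=-190.8826). Price -135.1658; hedge Δ=1.0000, bond B=-187.7273.
  t=3,j=1: stock 95.9818 → up 120.9370 (V=-106.2130), down 66.2274 (V=-160.9226). Price -91.7455; hedge Δ=1.0000, bond B=-187.7273.
  t=3,j=2: stock 175.2710 → up 220.8415 (V=-6.3085), down 120.9370 (V=-106.2130). Price -12.4562; hedge Δ=1.0000, bond B=-187.7273.
  t=3,j=3: stock 320.0602 → up 403.2758 (V=176.1258), down 220.8415 (V=-6.3085). Price 132.3329; hedge Δ=1.0000, bond B=-187.7273.
  t=2,j=0: stock 76.1760 → up 95.9818 (V=-91.7455), down 52.5614 (V=-135.1658). Price -78.9705; hedge Δ=1.0000, bond B=-155.1465.
  t=2,j=1: stock 139.1040 → up 175.2710 (V=-12.4562), down 95.9818 (V=-91.7455). Price -16.0425; hedge Δ=1.0000, bond B=-155.1465.
  t=2,j=2: stock 254.0160 → up 320.0602 (V=132.3329), down 175.2710 (V=-12.4562). Price 98.8695; hedge Δ=1.0000, bond B=-155.1465.
  t=1,j=0: stock 110.4000 → up 139.1040 (V=-16.0425), down 76.1760 (V=-78.9705). Price -17.8203; hedge Δ=1.0000, bond B=-128.2203.
  t=1,j=1: stock 201.6000 → up 254.0160 (V=98.8695), down 139.1040 (V=-16.0425). Price 73.3797; hedge Δ=1.0000, bond B=-128.2203.
  t=0,j=0: stock 160.0000 → up 201.6000 (V=73.3797), down 110.4000 (V=-17.8203). Price 54.0328; hedge Δ=1.0000, bond B=-105.9672.
The time-0 hedge costs 54.0328, which is the no-arbitrage price.

(0,0): Delta=1.0000 Bond=-105.9672
(1,0): Delta=1.0000 Bond=-128.2203
(1,1): Delta=1.0000 Bond=-128.2203
(2,0): Delta=1.0000 Bond=-155.1465
(2,1): Delta=1.0000 Bond=-155.1465
(2,2): Delta=1.0000 Bond=-155.1465
(3,0): Delta=1.0000 Bond=-187.7273
(3,1): Delta=1.0000 Bond=-187.7273
(3,2): Delta=1.0000 Bond=-187.7273
(3,3): Delta=1.0000 Bond=-187.7273
V0=54.0328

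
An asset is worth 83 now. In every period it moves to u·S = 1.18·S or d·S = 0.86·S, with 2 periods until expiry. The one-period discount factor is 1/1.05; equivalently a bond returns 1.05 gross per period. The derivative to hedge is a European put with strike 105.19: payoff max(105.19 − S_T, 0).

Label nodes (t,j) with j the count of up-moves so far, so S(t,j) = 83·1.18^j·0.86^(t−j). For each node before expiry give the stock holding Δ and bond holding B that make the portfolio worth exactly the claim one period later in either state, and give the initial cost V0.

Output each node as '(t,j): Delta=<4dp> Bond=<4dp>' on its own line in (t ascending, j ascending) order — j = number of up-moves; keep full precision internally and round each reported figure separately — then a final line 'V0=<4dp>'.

(0,0): Delta=-0.7790 Bond=80.3881
(1,0): Delta=-1.0000 Bond=100.1810
(1,1): Delta=-0.6688 Bond=73.6151
V0=15.7293

Under the risk-neutral measure, an up-move has probability p* = (R−d)/(u−d) = 0.5938 and values discount at R = 1.05.
Payoff layer (t=2): V(2,0)=43.8032, V(2,1)=20.9616, V(2,2)=0.0000
(1,0): S=71.3800. Δ = (V_up−V_dn)/(S_up−S_dn) = (20.9616−43.8032)/(84.2284−61.3868) = -1.0000. V = [p*·20.9616 + (1−p*)·43.8032]/1.05 = 28.8010. B = V − Δ·S = 100.1810.
(1,1): S=97.9400. Δ = (V_up−V_dn)/(S_up−S_dn) = (0.0000−20.9616)/(115.5692−84.2284) = -0.6688. V = [p*·0.0000 + (1−p*)·20.9616]/1.05 = 8.1101. B = V − Δ·S = 73.6151.
(0,0): S=83.0000. Δ = (V_up−V_dn)/(S_up−S_dn) = (8.1101−28.8010)/(97.9400−71.3800) = -0.7790. V = [p*·8.1101 + (1−p*)·28.8010]/1.05 = 15.7293. B = V − Δ·S = 80.3881.
Each (Δ,B) replicates both successor values, so the strategy is self-financing and V0 is arbitrage-free.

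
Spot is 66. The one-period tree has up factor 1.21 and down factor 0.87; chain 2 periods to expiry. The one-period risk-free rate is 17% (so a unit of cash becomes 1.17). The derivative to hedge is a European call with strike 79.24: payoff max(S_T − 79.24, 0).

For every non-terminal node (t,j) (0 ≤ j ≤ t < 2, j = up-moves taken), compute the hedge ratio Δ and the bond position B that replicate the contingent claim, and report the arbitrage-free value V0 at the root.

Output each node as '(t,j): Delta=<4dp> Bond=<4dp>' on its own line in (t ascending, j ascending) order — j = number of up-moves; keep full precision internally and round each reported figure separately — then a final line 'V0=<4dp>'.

(0,0): Delta=0.5845 Bond=-28.6831
(1,0): Delta=0.0000 Bond=0.0000
(1,1): Delta=0.6405 Bond=-38.0337
V0=9.8907

Under the risk-neutral measure, an up-move has probability p* = (R−d)/(u−d) = 0.8824 and values discount at R = 1.17.
At expiry t=2: V(2,0)=0.0000, V(2,1)=0.0000, V(2,2)=17.3906
Node (1,0) S=57.4200: V=(p*·0.0000+(1−p*)·0.0000)/1.17=0.0000; Δ=(0.0000−0.0000)/(69.4782−49.9554)=0.0000; B=V−Δ·S=0.0000
Node (1,1) S=79.8600: V=(p*·17.3906+(1−p*)·0.0000)/1.17=13.1151; Δ=(17.3906−0.0000)/(96.6306−69.4782)=0.6405; B=V−Δ·S=-38.0337
Node (0,0) S=66.0000: V=(p*·13.1151+(1−p*)·0.0000)/1.17=9.8907; Δ=(13.1151−0.0000)/(79.8600−57.4200)=0.5845; B=V−Δ·S=-28.6831
Each (Δ,B) replicates both successor values, so the strategy is self-financing and V0 is arbitrage-free.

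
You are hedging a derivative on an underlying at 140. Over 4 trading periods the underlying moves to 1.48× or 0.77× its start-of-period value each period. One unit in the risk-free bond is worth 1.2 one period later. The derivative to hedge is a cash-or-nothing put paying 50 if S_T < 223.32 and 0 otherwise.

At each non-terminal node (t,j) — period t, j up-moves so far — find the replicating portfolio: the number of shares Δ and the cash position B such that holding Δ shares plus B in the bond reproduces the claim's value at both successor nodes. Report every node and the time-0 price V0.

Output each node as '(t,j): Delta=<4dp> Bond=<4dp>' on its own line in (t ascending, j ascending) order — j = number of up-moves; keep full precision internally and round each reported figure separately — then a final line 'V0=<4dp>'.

No-arbitrage ⇒ martingale measure with p* = (R−d)/(u−d) = 0.6056.
Terminal values V(4,·): V(4,0)=50.0000, V(4,1)=50.0000, V(4,2)=50.0000, V(4,3)=0.0000, V(4,4)=0.0000
(3,0): S=63.9146. Δ = (V_up−V_dn)/(S_up−S_dn) = (50.0000−50.0000)/(94.5936−49.2143) = 0.0000. V = [p*·50.0000 + (1−p*)·50.0000]/1.2 = 41.6667. B = V − Δ·S = 41.6667.
(3,1): S=122.8489. Δ = (V_up−V_dn)/(S_up−S_dn) = (50.0000−50.0000)/(181.8163−94.5936) = 0.0000. V = [p*·50.0000 + (1−p*)·50.0000]/1.2 = 41.6667. B = V − Δ·S = 41.6667.
(3,2): S=236.1251. Δ = (V_up−V_dn)/(S_up−S_dn) = (0.0000−50.0000)/(349.4652−181.8163) = -0.2982. V = [p*·0.0000 + (1−p*)·50.0000]/1.2 = 16.4319. B = V − Δ·S = 86.8545.
(3,3): S=453.8509. Δ = (V_up−V_dn)/(S_up−S_dn) = (0.0000−0.0000)/(671.6993−349.4652) = 0.0000. V = [p*·0.0000 + (1−p*)·0.0000]/1.2 = 0.0000. B = V − Δ·S = 0.0000.
(2,0): S=83.0060. Δ = (V_up−V_dn)/(S_up−S_dn) = (41.6667−41.6667)/(122.8489−63.9146) = 0.0000. V = [p*·41.6667 + (1−p*)·41.6667]/1.2 = 34.7222. B = V − Δ·S = 34.7222.
(2,1): S=159.5440. Δ = (V_up−V_dn)/(S_up−S_dn) = (16.4319−41.6667)/(236.1251−122.8489) = -0.2228. V = [p*·16.4319 + (1−p*)·41.6667]/1.2 = 21.9864. B = V − Δ·S = 57.5283.
(2,2): S=306.6560. Δ = (V_up−V_dn)/(S_up−S_dn) = (0.0000−16.4319)/(453.8509−236.1251) = -0.0755. V = [p*·0.0000 + (1−p*)·16.4319]/1.2 = 5.4002. B = V − Δ·S = 28.5437.
(1,0): S=107.8000. Δ = (V_up−V_dn)/(S_up−S_dn) = (21.9864−34.7222)/(159.5440−83.0060) = -0.1664. V = [p*·21.9864 + (1−p*)·34.7222]/1.2 = 22.5075. B = V − Δ·S = 40.4453.
(1,1): S=207.2000. Δ = (V_up−V_dn)/(S_up−S_dn) = (5.4002−21.9864)/(306.6560−159.5440) = -0.1127. V = [p*·5.4002 + (1−p*)·21.9864]/1.2 = 9.9510. B = V − Δ·S = 33.3119.
(0,0): S=140.0000. Δ = (V_up−V_dn)/(S_up−S_dn) = (9.9510−22.5075)/(207.2000−107.8000) = -0.1263. V = [p*·9.9510 + (1−p*)·22.5075]/1.2 = 12.4190. B = V − Δ·S = 30.1042.
Root portfolio cost Δ·140+B reproduces V0=12.4190.

(0,0): Delta=-0.1263 Bond=30.1042
(1,0): Delta=-0.1664 Bond=40.4453
(1,1): Delta=-0.1127 Bond=33.3119
(2,0): Delta=0.0000 Bond=34.7222
(2,1): Delta=-0.2228 Bond=57.5283
(2,2): Delta=-0.0755 Bond=28.5437
(3,0): Delta=0.0000 Bond=41.6667
(3,1): Delta=0.0000 Bond=41.6667
(3,2): Delta=-0.2982 Bond=86.8545
(3,3): Delta=0.0000 Bond=0.0000
V0=12.4190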